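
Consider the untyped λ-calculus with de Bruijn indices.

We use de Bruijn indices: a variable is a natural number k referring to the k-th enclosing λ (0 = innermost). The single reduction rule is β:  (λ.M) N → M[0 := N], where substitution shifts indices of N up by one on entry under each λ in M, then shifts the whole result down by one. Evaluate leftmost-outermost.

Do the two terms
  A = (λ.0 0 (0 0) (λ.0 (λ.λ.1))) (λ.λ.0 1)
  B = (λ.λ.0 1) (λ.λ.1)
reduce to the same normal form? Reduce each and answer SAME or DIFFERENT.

Answer: SAME — A ⇓ λ.0 (λ.λ.1), B ⇓ λ.0 (λ.λ.1)

Derivation:
Term A:
  start: (λ.0 0 (0 0) (λ.0 (λ.λ.1))) (λ.λ.0 1)
  [1] (λ.λ.0 1) (λ.λ.0 1) ((λ.λ.0 1) (λ.λ.0 1)) (λ.0 (λ.λ.1))
  [2] (λ.0 (λ.λ.0 1)) ((λ.λ.0 1) (λ.λ.0 1)) (λ.0 (λ.λ.1))
  [3] (λ.λ.0 1) (λ.λ.0 1) (λ.λ.0 1) (λ.0 (λ.λ.1))
  [4] (λ.0 (λ.λ.0 1)) (λ.λ.0 1) (λ.0 (λ.λ.1))
  [5] (λ.λ.0 1) (λ.λ.0 1) (λ.0 (λ.λ.1))
  [6] (λ.0 (λ.λ.0 1)) (λ.0 (λ.λ.1))
  [7] (λ.0 (λ.λ.1)) (λ.λ.0 1)
  [8] (λ.λ.0 1) (λ.λ.1)
  [9] λ.0 (λ.λ.1)

Term B:
  start: (λ.λ.0 1) (λ.λ.1)
  [1] λ.0 (λ.λ.1)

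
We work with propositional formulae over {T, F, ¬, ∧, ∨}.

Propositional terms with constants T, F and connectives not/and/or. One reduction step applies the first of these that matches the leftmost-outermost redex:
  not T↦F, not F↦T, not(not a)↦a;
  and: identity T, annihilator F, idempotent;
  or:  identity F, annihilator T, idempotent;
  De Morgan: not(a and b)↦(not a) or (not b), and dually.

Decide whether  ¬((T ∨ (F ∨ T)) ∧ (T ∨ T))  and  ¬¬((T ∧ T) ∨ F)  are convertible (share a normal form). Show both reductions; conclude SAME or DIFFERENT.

Answer: DIFFERENT — A ⇓ F, B ⇓ T

Derivation:
Term A:
  start: ¬((T ∨ (F ∨ T)) ∧ (T ∨ T))
  →1  ¬(T ∨ (F ∨ T)) ∨ ¬(T ∨ T)
  →2  (¬T ∧ ¬(F ∨ T)) ∨ ¬(T ∨ T)
  →3  (F ∧ ¬(F ∨ T)) ∨ ¬(T ∨ T)
  →4  F ∨ ¬(T ∨ T)
  →5  ¬(T ∨ T)
  →6  ¬T ∧ ¬T
  →7  ¬T
  →8  F

Term B:
  start: ¬¬((T ∧ T) ∨ F)
  →1  (T ∧ T) ∨ F
  →2  T ∧ T
  →3  T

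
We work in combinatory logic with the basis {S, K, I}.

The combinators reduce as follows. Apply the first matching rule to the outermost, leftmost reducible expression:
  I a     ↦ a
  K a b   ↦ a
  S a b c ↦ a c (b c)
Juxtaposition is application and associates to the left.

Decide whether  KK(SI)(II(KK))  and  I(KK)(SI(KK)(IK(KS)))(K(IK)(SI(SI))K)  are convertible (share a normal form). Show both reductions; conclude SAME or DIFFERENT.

Answer: SAME — A ⇓ K(KK), B ⇓ K(KK)

Derivation:
Term A:
  start: KK(SI)(II(KK))
  →1  K(II(KK))
  →2  K(I(KK))
  →3  K(KK)

Term B:
  start: I(KK)(SI(KK)(IK(KS)))(K(IK)(SI(SI))K)
  →1  KK(SI(KK)(IK(KS)))(K(IK)(SI(SI))K)
  →2  K(K(IK)(SI(SI))K)
  →3  K(IKK)
  →4  K(KK)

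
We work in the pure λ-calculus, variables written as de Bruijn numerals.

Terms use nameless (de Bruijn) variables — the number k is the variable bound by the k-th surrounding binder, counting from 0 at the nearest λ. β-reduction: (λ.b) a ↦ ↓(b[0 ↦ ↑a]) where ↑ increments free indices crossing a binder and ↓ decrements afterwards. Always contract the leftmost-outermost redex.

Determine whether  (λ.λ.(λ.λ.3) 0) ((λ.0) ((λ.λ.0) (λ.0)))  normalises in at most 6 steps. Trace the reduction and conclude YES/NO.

  start: (λ.λ.(λ.λ.3) 0) ((λ.0) ((λ.λ.0) (λ.0)))
  [1] λ.(λ.λ.(λ.0) ((λ.λ.0) (λ.0))) 0
  [2] λ.λ.(λ.0) ((λ.λ.0) (λ.0))
  [3] λ.λ.(λ.λ.0) (λ.0)
  [4] λ.λ.λ.0

Answer: YES — reaches normal form λ.λ.λ.0 in 4 ≤ 6 steps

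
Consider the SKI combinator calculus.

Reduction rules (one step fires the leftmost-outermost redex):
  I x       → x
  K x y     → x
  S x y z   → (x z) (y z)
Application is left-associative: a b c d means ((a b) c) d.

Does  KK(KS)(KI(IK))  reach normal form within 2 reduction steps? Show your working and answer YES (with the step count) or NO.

  start: KK(KS)(KI(IK))
  [1] K(KI(IK))
  [2] KI

Answer: YES — reaches normal form KI in 2 ≤ 2 steps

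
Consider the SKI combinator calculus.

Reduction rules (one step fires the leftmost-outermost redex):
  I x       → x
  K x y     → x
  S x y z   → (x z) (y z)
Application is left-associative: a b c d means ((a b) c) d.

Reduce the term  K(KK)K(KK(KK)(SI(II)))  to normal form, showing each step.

  start: K(KK)K(KK(KK)(SI(II)))
  step 1: KK(KK(KK)(SI(II)))
  step 2: K

Answer: normal form = K  (in 2 steps)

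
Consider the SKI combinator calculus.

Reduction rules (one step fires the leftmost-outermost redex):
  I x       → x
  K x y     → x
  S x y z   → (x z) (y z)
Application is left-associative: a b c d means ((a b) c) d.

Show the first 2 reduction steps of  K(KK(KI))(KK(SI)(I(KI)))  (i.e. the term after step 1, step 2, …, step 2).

Answer: after 2 steps: K

Reduction:
  start: K(KK(KI))(KK(SI)(I(KI)))
  [1] KK(KI)
  [2] K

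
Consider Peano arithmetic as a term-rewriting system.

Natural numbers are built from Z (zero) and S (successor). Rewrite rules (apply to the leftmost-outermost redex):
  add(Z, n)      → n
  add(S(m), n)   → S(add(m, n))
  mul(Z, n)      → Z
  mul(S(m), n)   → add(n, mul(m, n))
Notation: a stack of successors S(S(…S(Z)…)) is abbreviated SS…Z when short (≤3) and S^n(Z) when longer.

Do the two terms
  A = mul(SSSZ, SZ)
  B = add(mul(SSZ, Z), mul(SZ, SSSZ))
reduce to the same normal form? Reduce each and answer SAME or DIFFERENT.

Term A:
  start: mul(SSSZ, SZ)
  [1] add(SZ, mul(SSZ, SZ))
  [2] S(add(Z, mul(SSZ, SZ)))
  [3] S(mul(SSZ, SZ))
  [4] S(add(SZ, mul(SZ, SZ)))
  [5] S(S(add(Z, mul(SZ, SZ))))
  [6] S(S(mul(SZ, SZ)))
  [7] S(S(add(SZ, mul(Z, SZ))))
  [8] S(S(S(add(Z, mul(Z, SZ)))))
  [9] S(S(S(mul(Z, SZ))))
  [10] SSSZ

Term B:
  start: add(mul(SSZ, Z), mul(SZ, SSSZ))
  [1] add(add(Z, mul(SZ, Z)), mul(SZ, SSSZ))
  [2] add(mul(SZ, Z), mul(SZ, SSSZ))
  [3] add(add(Z, mul(Z, Z)), mul(SZ, SSSZ))
  [4] add(mul(Z, Z), mul(SZ, SSSZ))
  [5] add(Z, mul(SZ, SSSZ))
  [6] mul(SZ, SSSZ)
  [7] add(SSSZ, mul(Z, SSSZ))
  [8] S(add(SSZ, mul(Z, SSSZ)))
  [9] S(S(add(SZ, mul(Z, SSSZ))))
  [10] S(S(S(add(Z, mul(Z, SSSZ)))))
  [11] S(S(S(mul(Z, SSSZ))))
  [12] SSSZ

Answer: SAME — A ⇓ SSSZ, B ⇓ SSSZ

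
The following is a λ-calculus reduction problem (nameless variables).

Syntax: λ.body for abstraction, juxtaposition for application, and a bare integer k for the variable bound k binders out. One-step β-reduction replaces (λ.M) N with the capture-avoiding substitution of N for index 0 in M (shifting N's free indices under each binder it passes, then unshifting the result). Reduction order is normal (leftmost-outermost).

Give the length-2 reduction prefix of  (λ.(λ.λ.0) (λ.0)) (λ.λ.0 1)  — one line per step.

  start: (λ.(λ.λ.0) (λ.0)) (λ.λ.0 1)
  →1  (λ.λ.0) (λ.0)
  →2  λ.0

Answer: after 2 steps: λ.0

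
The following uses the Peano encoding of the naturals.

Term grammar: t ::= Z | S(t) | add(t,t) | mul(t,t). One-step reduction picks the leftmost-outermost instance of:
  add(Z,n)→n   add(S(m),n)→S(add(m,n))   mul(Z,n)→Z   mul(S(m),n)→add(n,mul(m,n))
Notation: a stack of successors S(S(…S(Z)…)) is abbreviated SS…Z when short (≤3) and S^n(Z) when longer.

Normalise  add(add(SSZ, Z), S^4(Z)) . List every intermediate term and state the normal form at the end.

Answer: normal form = S^6(Z)  (in 6 steps)

Derivation:
  start: add(add(SSZ, Z), S^4(Z))
  step 1: add(S(add(SZ, Z)), S^4(Z))
  step 2: S(add(add(SZ, Z), S^4(Z)))
  step 3: S(add(S(add(Z, Z)), S^4(Z)))
  step 4: S(S(add(add(Z, Z), S^4(Z))))
  step 5: S(S(add(Z, S^4(Z))))
  step 6: S^6(Z)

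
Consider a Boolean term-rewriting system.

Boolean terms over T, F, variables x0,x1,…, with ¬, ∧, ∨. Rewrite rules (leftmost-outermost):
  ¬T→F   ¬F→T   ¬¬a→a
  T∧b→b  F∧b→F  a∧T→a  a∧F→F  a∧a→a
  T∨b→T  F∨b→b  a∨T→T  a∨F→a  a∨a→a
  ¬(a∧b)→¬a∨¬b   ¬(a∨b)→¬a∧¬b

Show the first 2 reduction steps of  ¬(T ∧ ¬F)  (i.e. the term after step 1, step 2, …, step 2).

Answer: after 2 steps: F ∨ ¬¬F

Working:
  start: ¬(T ∧ ¬F)
  →1  ¬T ∨ ¬¬F
  →2  F ∨ ¬¬F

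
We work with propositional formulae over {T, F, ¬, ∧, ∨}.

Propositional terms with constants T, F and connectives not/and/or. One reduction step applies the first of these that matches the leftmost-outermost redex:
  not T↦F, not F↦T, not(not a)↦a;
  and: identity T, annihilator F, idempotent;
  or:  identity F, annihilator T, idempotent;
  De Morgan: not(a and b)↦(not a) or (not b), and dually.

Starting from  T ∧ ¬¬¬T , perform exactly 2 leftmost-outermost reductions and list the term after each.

Answer: after 2 steps: ¬T

Derivation:
  start: T ∧ ¬¬¬T
  [1] ¬¬¬T
  [2] ¬T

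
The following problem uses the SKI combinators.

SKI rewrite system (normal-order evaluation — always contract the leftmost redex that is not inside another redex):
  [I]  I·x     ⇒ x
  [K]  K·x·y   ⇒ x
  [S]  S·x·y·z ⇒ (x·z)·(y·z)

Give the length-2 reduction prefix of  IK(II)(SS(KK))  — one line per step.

Answer: after 2 steps: II

Reduction:
  start: IK(II)(SS(KK))
  [1] K(II)(SS(KK))
  [2] II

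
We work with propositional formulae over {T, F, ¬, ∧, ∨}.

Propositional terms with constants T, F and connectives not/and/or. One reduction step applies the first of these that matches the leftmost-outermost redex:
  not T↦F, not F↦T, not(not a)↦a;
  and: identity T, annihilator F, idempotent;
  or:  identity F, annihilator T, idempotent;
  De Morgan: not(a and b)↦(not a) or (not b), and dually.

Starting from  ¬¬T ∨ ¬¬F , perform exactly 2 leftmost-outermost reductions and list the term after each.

Answer: after 2 steps: T

Derivation:
  start: ¬¬T ∨ ¬¬F
  step 1: T ∨ ¬¬F
  step 2: T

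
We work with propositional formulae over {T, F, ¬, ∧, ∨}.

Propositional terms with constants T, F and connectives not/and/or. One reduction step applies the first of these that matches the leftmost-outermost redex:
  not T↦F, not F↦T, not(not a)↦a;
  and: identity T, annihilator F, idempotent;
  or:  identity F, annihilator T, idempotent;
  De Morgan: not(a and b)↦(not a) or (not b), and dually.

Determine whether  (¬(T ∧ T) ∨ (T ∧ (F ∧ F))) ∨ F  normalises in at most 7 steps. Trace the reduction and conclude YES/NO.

  start: (¬(T ∧ T) ∨ (T ∧ (F ∧ F))) ∨ F
  →1  ¬(T ∧ T) ∨ (T ∧ (F ∧ F))
  →2  (¬T ∨ ¬T) ∨ (T ∧ (F ∧ F))
  →3  ¬T ∨ (T ∧ (F ∧ F))
  →4  F ∨ (T ∧ (F ∧ F))
  →5  T ∧ (F ∧ F)
  →6  F ∧ F
  →7  F

Answer: YES — reaches normal form F in 7 ≤ 7 steps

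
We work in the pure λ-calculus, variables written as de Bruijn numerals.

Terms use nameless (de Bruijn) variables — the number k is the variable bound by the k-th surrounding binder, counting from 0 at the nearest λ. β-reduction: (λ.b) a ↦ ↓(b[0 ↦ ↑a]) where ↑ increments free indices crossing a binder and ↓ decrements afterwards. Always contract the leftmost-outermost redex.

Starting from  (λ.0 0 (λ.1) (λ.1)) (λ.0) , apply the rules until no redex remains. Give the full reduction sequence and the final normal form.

  start: (λ.0 0 (λ.1) (λ.1)) (λ.0)
  →1  (λ.0) (λ.0) (λ.λ.0) (λ.λ.0)
  →2  (λ.0) (λ.λ.0) (λ.λ.0)
  →3  (λ.λ.0) (λ.λ.0)
  →4  λ.0

Answer: normal form = λ.0  (in 4 steps)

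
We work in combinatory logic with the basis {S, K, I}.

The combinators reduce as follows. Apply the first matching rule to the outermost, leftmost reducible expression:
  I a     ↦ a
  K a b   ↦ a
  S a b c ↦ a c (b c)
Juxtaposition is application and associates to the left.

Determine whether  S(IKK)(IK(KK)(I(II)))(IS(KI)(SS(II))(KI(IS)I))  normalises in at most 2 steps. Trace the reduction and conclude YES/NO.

  start: S(IKK)(IK(KK)(I(II)))(IS(KI)(SS(II))(KI(IS)I))
  step 1: IKK(IS(KI)(SS(II))(KI(IS)I))(IK(KK)(I(II))(IS(KI)(SS(II))(KI(IS)I)))
  step 2: KK(IS(KI)(SS(II))(KI(IS)I))(IK(KK)(I(II))(IS(KI)(SS(II))(KI(IS)I)))

Answer: NO — after 2 steps the term is KK(IS(KI)(SS(II))(KI(IS)I))(IK(KK)(I(II))(IS(KI)(SS(II))(KI(IS)I))), not yet normal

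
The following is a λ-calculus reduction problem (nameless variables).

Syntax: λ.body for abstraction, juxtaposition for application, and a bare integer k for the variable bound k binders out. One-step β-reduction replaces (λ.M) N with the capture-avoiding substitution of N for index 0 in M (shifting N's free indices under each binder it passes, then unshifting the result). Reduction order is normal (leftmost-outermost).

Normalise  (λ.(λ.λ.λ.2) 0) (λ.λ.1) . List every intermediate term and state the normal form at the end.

  start: (λ.(λ.λ.λ.2) 0) (λ.λ.1)
  step 1: (λ.λ.λ.2) (λ.λ.1)
  step 2: λ.λ.λ.λ.1

Answer: normal form = λ.λ.λ.λ.1  (in 2 steps)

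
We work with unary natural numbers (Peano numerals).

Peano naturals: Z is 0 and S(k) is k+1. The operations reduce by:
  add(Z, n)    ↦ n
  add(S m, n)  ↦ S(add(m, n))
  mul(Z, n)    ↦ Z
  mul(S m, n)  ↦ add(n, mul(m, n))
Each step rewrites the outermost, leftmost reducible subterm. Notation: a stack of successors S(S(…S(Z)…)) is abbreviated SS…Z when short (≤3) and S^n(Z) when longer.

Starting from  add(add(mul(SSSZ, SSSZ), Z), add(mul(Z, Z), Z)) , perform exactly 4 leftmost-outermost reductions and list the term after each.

Answer: after 4 steps: S(add(add(add(SSZ, mul(SSZ, SSSZ)), Z), add(mul(Z, Z), Z)))

Derivation:
  start: add(add(mul(SSSZ, SSSZ), Z), add(mul(Z, Z), Z))
  →1  add(add(add(SSSZ, mul(SSZ, SSSZ)), Z), add(mul(Z, Z), Z))
  →2  add(add(S(add(SSZ, mul(SSZ, SSSZ))), Z), add(mul(Z, Z), Z))
  →3  add(S(add(add(SSZ, mul(SSZ, SSSZ)), Z)), add(mul(Z, Z), Z))
  →4  S(add(add(add(SSZ, mul(SSZ, SSSZ)), Z), add(mul(Z, Z), Z)))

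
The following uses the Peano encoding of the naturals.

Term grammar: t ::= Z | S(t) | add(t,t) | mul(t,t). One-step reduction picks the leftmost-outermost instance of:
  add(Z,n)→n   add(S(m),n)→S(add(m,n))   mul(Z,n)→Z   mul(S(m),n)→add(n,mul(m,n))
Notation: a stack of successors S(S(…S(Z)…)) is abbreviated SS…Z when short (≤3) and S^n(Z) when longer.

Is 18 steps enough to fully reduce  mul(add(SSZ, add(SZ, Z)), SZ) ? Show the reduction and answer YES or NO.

  start: mul(add(SSZ, add(SZ, Z)), SZ)
  →1  mul(S(add(SZ, add(SZ, Z))), SZ)
  →2  add(SZ, mul(add(SZ, add(SZ, Z)), SZ))
  →3  S(add(Z, mul(add(SZ, add(SZ, Z)), SZ)))
  →4  S(mul(add(SZ, add(SZ, Z)), SZ))
  →5  S(mul(S(add(Z, add(SZ, Z))), SZ))
  →6  S(add(SZ, mul(add(Z, add(SZ, Z)), SZ)))
  →7  S(S(add(Z, mul(add(Z, add(SZ, Z)), SZ))))
  →8  S(S(mul(add(Z, add(SZ, Z)), SZ)))
  →9  S(S(mul(add(SZ, Z), SZ)))
  →10  S(S(mul(S(add(Z, Z)), SZ)))
  →11  S(S(add(SZ, mul(add(Z, Z), SZ))))
  →12  S(S(S(add(Z, mul(add(Z, Z), SZ)))))
  →13  S(S(S(mul(add(Z, Z), SZ))))
  →14  S(S(S(mul(Z, SZ))))
  →15  SSSZ

Answer: YES — reaches normal form SSSZ in 15 ≤ 18 steps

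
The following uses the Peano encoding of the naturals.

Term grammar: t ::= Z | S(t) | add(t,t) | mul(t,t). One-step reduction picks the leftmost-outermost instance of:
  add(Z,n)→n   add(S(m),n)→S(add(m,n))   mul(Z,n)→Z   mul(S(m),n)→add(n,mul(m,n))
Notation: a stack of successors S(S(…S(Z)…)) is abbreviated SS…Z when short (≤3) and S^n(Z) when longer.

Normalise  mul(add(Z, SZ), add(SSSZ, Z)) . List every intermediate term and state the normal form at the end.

Answer: normal form = SSSZ  (in 11 steps)

Reduction:
  start: mul(add(Z, SZ), add(SSSZ, Z))
  step 1: mul(SZ, add(SSSZ, Z))
  step 2: add(add(SSSZ, Z), mul(Z, add(SSSZ, Z)))
  step 3: add(S(add(SSZ, Z)), mul(Z, add(SSSZ, Z)))
  step 4: S(add(add(SSZ, Z), mul(Z, add(SSSZ, Z))))
  step 5: S(add(S(add(SZ, Z)), mul(Z, add(SSSZ, Z))))
  step 6: S(S(add(add(SZ, Z), mul(Z, add(SSSZ, Z)))))
  step 7: S(S(add(S(add(Z, Z)), mul(Z, add(SSSZ, Z)))))
  step 8: S(S(S(add(add(Z, Z), mul(Z, add(SSSZ, Z))))))
  step 9: S(S(S(add(Z, mul(Z, add(SSSZ, Z))))))
  step 10: S(S(S(mul(Z, add(SSSZ, Z)))))
  step 11: SSSZ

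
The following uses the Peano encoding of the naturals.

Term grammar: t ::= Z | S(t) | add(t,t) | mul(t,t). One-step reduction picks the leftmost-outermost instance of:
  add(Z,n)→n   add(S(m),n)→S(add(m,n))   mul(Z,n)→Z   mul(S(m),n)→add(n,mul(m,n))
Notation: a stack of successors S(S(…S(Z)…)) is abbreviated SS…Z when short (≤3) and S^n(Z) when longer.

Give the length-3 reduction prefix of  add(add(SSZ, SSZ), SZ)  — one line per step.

Answer: after 3 steps: S(add(S(add(Z, SSZ)), SZ))

Reduction:
  start: add(add(SSZ, SSZ), SZ)
  step 1: add(S(add(SZ, SSZ)), SZ)
  step 2: S(add(add(SZ, SSZ), SZ))
  step 3: S(add(S(add(Z, SSZ)), SZ))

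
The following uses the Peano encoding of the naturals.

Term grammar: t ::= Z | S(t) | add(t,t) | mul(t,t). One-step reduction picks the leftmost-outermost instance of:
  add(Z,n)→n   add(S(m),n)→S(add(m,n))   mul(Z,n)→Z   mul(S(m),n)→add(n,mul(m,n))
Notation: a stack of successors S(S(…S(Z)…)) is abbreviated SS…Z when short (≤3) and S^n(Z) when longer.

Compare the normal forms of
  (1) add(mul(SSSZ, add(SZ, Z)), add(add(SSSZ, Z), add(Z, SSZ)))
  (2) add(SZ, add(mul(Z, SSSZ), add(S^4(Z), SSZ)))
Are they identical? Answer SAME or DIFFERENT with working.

Term A:
  start: add(mul(SSSZ, add(SZ, Z)), add(add(SSSZ, Z), add(Z, SSZ)))
  step 1: add(add(add(SZ, Z), mul(SSZ, add(SZ, Z))), add(add(SSSZ, Z), add(Z, SSZ)))
  step 2: add(add(S(add(Z, Z)), mul(SSZ, add(SZ, Z))), add(add(SSSZ, Z), add(Z, SSZ)))
  step 3: add(S(add(add(Z, Z), mul(SSZ, add(SZ, Z)))), add(add(SSSZ, Z), add(Z, SSZ)))
  step 4: S(add(add(add(Z, Z), mul(SSZ, add(SZ, Z))), add(add(SSSZ, Z), add(Z, SSZ))))
  step 5: S(add(add(Z, mul(SSZ, add(SZ, Z))), add(add(SSSZ, Z), add(Z, SSZ))))
  step 6: S(add(mul(SSZ, add(SZ, Z)), add(add(SSSZ, Z), add(Z, SSZ))))
  step 7: S(add(add(add(SZ, Z), mul(SZ, add(SZ, Z))), add(add(SSSZ, Z), add(Z, SSZ))))
  step 8: S(add(add(S(add(Z, Z)), mul(SZ, add(SZ, Z))), add(add(SSSZ, Z), add(Z, SSZ))))
  step 9: S(add(S(add(add(Z, Z), mul(SZ, add(SZ, Z)))), add(add(SSSZ, Z), add(Z, SSZ))))
  step 10: S(S(add(add(add(Z, Z), mul(SZ, add(SZ, Z))), add(add(SSSZ, Z), add(Z, SSZ)))))
  step 11: S(S(add(add(Z, mul(SZ, add(SZ, Z))), add(add(SSSZ, Z), add(Z, SSZ)))))
  step 12: S(S(add(mul(SZ, add(SZ, Z)), add(add(SSSZ, Z), add(Z, SSZ)))))
  step 13: S(S(add(add(add(SZ, Z), mul(Z, add(SZ, Z))), add(add(SSSZ, Z), add(Z, SSZ)))))
  step 14: S(S(add(add(S(add(Z, Z)), mul(Z, add(SZ, Z))), add(add(SSSZ, Z), add(Z, SSZ)))))
  step 15: S(S(add(S(add(add(Z, Z), mul(Z, add(SZ, Z)))), add(add(SSSZ, Z), add(Z, SSZ)))))
  step 16: S(S(S(add(add(add(Z, Z), mul(Z, add(SZ, Z))), add(add(SSSZ, Z), add(Z, SSZ))))))
  step 17: S(S(S(add(add(Z, mul(Z, add(SZ, Z))), add(add(SSSZ, Z), add(Z, SSZ))))))
  step 18: S(S(S(add(mul(Z, add(SZ, Z)), add(add(SSSZ, Z), add(Z, SSZ))))))
  step 19: S(S(S(add(Z, add(add(SSSZ, Z), add(Z, SSZ))))))
  step 20: S(S(S(add(add(SSSZ, Z), add(Z, SSZ)))))
  step 21: S(S(S(add(S(add(SSZ, Z)), add(Z, SSZ)))))
  step 22: S(S(S(S(add(add(SSZ, Z), add(Z, SSZ))))))
  step 23: S(S(S(S(add(S(add(SZ, Z)), add(Z, SSZ))))))
  step 24: S(S(S(S(S(add(add(SZ, Z), add(Z, SSZ)))))))
  step 25: S(S(S(S(S(add(S(add(Z, Z)), add(Z, SSZ)))))))
  step 26: S(S(S(S(S(S(add(add(Z, Z), add(Z, SSZ))))))))
  step 27: S(S(S(S(S(S(add(Z, add(Z, SSZ))))))))
  step 28: S(S(S(S(S(S(add(Z, SSZ)))))))
  step 29: S^8(Z)

Term B:
  start: add(SZ, add(mul(Z, SSSZ), add(S^4(Z), SSZ)))
  step 1: S(add(Z, add(mul(Z, SSSZ), add(S^4(Z), SSZ))))
  step 2: S(add(mul(Z, SSSZ), add(S^4(Z), SSZ)))
  step 3: S(add(Z, add(S^4(Z), SSZ)))
  step 4: S(add(S^4(Z), SSZ))
  step 5: S(S(add(SSSZ, SSZ)))
  step 6: S(S(S(add(SSZ, SSZ))))
  step 7: S(S(S(S(add(SZ, SSZ)))))
  step 8: S(S(S(S(S(add(Z, SSZ))))))
  step 9: S^7(Z)

Answer: DIFFERENT — A ⇓ S^8(Z), B ⇓ S^7(Z)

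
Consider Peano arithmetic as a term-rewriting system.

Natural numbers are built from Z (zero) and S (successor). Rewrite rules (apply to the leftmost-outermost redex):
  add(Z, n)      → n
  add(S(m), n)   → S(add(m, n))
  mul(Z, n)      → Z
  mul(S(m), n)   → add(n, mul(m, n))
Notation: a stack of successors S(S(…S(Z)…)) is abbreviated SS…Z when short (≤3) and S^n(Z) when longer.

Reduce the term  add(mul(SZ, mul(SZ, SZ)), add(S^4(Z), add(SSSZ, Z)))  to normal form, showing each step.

Answer: normal form = S^8(Z)  (in 19 steps)

Derivation:
  start: add(mul(SZ, mul(SZ, SZ)), add(S^4(Z), add(SSSZ, Z)))
  [1] add(add(mul(SZ, SZ), mul(Z, mul(SZ, SZ))), add(S^4(Z), add(SSSZ, Z)))
  [2] add(add(add(SZ, mul(Z, SZ)), mul(Z, mul(SZ, SZ))), add(S^4(Z), add(SSSZ, Z)))
  [3] add(add(S(add(Z, mul(Z, SZ))), mul(Z, mul(SZ, SZ))), add(S^4(Z), add(SSSZ, Z)))
  [4] add(S(add(add(Z, mul(Z, SZ)), mul(Z, mul(SZ, SZ)))), add(S^4(Z), add(SSSZ, Z)))
  [5] S(add(add(add(Z, mul(Z, SZ)), mul(Z, mul(SZ, SZ))), add(S^4(Z), add(SSSZ, Z))))
  [6] S(add(add(mul(Z, SZ), mul(Z, mul(SZ, SZ))), add(S^4(Z), add(SSSZ, Z))))
  [7] S(add(add(Z, mul(Z, mul(SZ, SZ))), add(S^4(Z), add(SSSZ, Z))))
  [8] S(add(mul(Z, mul(SZ, SZ)), add(S^4(Z), add(SSSZ, Z))))
  [9] S(add(Z, add(S^4(Z), add(SSSZ, Z))))
  [10] S(add(S^4(Z), add(SSSZ, Z)))
  [11] S(S(add(SSSZ, add(SSSZ, Z))))
  [12] S(S(S(add(SSZ, add(SSSZ, Z)))))
  [13] S(S(S(S(add(SZ, add(SSSZ, Z))))))
  [14] S(S(S(S(S(add(Z, add(SSSZ, Z)))))))
  [15] S(S(S(S(S(add(SSSZ, Z))))))
  [16] S(S(S(S(S(S(add(SSZ, Z)))))))
  [17] S(S(S(S(S(S(S(add(SZ, Z))))))))
  [18] S(S(S(S(S(S(S(S(add(Z, Z)))))))))
  [19] S^8(Z)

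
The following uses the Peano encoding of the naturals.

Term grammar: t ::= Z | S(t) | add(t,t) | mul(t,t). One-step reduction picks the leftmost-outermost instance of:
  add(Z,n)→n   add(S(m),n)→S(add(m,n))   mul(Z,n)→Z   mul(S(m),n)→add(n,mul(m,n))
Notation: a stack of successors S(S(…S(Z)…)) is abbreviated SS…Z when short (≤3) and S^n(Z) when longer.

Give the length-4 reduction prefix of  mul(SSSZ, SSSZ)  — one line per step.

Answer: after 4 steps: S(S(S(add(Z, mul(SSZ, SSSZ)))))

Working:
  start: mul(SSSZ, SSSZ)
  [1] add(SSSZ, mul(SSZ, SSSZ))
  [2] S(add(SSZ, mul(SSZ, SSSZ)))
  [3] S(S(add(SZ, mul(SSZ, SSSZ))))
  [4] S(S(S(add(Z, mul(SSZ, SSSZ)))))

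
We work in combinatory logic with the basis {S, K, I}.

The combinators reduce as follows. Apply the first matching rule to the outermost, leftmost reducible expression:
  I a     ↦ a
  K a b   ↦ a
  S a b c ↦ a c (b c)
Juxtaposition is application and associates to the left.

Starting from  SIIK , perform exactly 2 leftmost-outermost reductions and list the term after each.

  start: SIIK
  step 1: IK(IK)
  step 2: K(IK)

Answer: after 2 steps: K(IK)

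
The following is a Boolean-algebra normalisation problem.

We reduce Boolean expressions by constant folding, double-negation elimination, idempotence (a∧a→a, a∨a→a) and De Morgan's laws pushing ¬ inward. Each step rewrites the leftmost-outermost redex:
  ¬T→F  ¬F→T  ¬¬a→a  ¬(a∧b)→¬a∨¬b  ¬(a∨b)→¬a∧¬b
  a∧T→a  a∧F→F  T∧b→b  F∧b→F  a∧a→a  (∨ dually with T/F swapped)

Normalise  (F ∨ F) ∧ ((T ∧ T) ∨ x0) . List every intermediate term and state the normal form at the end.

Answer: normal form = F  (in 2 steps)

Reduction:
  start: (F ∨ F) ∧ ((T ∧ T) ∨ x0)
  →1  F ∧ ((T ∧ T) ∨ x0)
  →2  F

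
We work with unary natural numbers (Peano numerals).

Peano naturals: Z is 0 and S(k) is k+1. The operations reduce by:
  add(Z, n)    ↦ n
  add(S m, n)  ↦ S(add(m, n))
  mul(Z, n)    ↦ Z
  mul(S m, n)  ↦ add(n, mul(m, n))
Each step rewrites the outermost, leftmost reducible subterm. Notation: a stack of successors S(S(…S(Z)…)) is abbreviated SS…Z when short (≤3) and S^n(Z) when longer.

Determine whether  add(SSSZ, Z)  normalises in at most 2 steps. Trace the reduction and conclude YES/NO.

  start: add(SSSZ, Z)
  [1] S(add(SSZ, Z))
  [2] S(S(add(SZ, Z)))

Answer: NO — after 2 steps the term is S(S(add(SZ, Z))), not yet normal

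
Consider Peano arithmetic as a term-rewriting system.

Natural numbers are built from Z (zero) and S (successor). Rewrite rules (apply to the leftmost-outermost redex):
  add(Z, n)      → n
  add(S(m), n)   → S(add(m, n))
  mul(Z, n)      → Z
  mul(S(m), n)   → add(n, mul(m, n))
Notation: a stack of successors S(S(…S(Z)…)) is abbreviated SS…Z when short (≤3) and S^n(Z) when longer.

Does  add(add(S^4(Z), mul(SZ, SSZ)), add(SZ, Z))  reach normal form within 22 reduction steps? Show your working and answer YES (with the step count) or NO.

Answer: YES — reaches normal form S^7(Z) in 19 ≤ 22 steps

Reduction:
  start: add(add(S^4(Z), mul(SZ, SSZ)), add(SZ, Z))
  step 1: add(S(add(SSSZ, mul(SZ, SSZ))), add(SZ, Z))
  step 2: S(add(add(SSSZ, mul(SZ, SSZ)), add(SZ, Z)))
  step 3: S(add(S(add(SSZ, mul(SZ, SSZ))), add(SZ, Z)))
  step 4: S(S(add(add(SSZ, mul(SZ, SSZ)), add(SZ, Z))))
  step 5: S(S(add(S(add(SZ, mul(SZ, SSZ))), add(SZ, Z))))
  step 6: S(S(S(add(add(SZ, mul(SZ, SSZ)), add(SZ, Z)))))
  step 7: S(S(S(add(S(add(Z, mul(SZ, SSZ))), add(SZ, Z)))))
  step 8: S(S(S(S(add(add(Z, mul(SZ, SSZ)), add(SZ, Z))))))
  step 9: S(S(S(S(add(mul(SZ, SSZ), add(SZ, Z))))))
  step 10: S(S(S(S(add(add(SSZ, mul(Z, SSZ)), add(SZ, Z))))))
  step 11: S(S(S(S(add(S(add(SZ, mul(Z, SSZ))), add(SZ, Z))))))
  step 12: S(S(S(S(S(add(add(SZ, mul(Z, SSZ)), add(SZ, Z)))))))
  step 13: S(S(S(S(S(add(S(add(Z, mul(Z, SSZ))), add(SZ, Z)))))))
  step 14: S(S(S(S(S(S(add(add(Z, mul(Z, SSZ)), add(SZ, Z))))))))
  step 15: S(S(S(S(S(S(add(mul(Z, SSZ), add(SZ, Z))))))))
  step 16: S(S(S(S(S(S(add(Z, add(SZ, Z))))))))
  step 17: S(S(S(S(S(S(add(SZ, Z)))))))
  step 18: S(S(S(S(S(S(S(add(Z, Z))))))))
  step 19: S^7(Z)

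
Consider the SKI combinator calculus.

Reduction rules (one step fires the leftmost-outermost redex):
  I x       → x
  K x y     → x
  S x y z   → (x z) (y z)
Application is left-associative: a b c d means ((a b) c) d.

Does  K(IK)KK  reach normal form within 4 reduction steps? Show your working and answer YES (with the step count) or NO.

  start: K(IK)KK
  →1  IKK
  →2  KK

Answer: YES — reaches normal form KK in 2 ≤ 4 steps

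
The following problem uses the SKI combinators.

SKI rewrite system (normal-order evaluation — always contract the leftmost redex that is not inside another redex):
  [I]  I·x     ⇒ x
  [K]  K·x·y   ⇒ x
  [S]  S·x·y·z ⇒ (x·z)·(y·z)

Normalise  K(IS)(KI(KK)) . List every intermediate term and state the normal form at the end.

Answer: normal form = S  (in 2 steps)

Reduction:
  start: K(IS)(KI(KK))
  →1  IS
  →2  S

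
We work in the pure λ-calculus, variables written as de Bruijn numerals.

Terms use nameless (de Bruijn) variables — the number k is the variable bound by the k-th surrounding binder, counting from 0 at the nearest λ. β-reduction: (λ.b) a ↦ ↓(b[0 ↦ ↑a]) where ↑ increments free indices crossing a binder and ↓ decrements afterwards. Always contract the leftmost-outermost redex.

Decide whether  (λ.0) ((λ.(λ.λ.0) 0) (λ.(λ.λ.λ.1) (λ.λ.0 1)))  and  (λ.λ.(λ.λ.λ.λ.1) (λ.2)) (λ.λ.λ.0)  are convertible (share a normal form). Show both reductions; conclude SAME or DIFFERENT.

Answer: DIFFERENT — A ⇓ λ.0, B ⇓ λ.λ.λ.λ.1

Derivation:
Term A:
  start: (λ.0) ((λ.(λ.λ.0) 0) (λ.(λ.λ.λ.1) (λ.λ.0 1)))
  step 1: (λ.(λ.λ.0) 0) (λ.(λ.λ.λ.1) (λ.λ.0 1))
  step 2: (λ.λ.0) (λ.(λ.λ.λ.1) (λ.λ.0 1))
  step 3: λ.0

Term B:
  start: (λ.λ.(λ.λ.λ.λ.1) (λ.2)) (λ.λ.λ.0)
  step 1: λ.(λ.λ.λ.λ.1) (λ.λ.λ.λ.0)
  step 2: λ.λ.λ.λ.1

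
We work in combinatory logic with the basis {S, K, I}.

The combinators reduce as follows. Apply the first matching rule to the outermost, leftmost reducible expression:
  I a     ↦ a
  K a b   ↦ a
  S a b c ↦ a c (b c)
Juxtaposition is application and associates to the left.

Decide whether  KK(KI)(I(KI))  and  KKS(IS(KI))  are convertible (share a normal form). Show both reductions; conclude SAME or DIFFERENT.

Term A:
  start: KK(KI)(I(KI))
  [1] K(I(KI))
  [2] K(KI)

Term B:
  start: KKS(IS(KI))
  [1] K(IS(KI))
  [2] K(S(KI))

Answer: DIFFERENT — A ⇓ K(KI), B ⇓ K(S(KI))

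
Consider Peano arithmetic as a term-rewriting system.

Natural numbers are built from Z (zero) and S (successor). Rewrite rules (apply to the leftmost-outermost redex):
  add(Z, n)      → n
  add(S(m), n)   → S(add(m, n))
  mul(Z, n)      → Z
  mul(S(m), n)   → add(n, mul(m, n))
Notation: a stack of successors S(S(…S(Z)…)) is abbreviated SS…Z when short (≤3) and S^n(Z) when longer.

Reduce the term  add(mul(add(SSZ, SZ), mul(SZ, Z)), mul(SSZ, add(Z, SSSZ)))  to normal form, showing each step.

Answer: normal form = S^6(Z)  (in 33 steps)

Derivation:
  start: add(mul(add(SSZ, SZ), mul(SZ, Z)), mul(SSZ, add(Z, SSSZ)))
  step 1: add(mul(S(add(SZ, SZ)), mul(SZ, Z)), mul(SSZ, add(Z, SSSZ)))
  step 2: add(add(mul(SZ, Z), mul(add(SZ, SZ), mul(SZ, Z))), mul(SSZ, add(Z, SSSZ)))
  step 3: add(add(add(Z, mul(Z, Z)), mul(add(SZ, SZ), mul(SZ, Z))), mul(SSZ, add(Z, SSSZ)))
  step 4: add(add(mul(Z, Z), mul(add(SZ, SZ), mul(SZ, Z))), mul(SSZ, add(Z, SSSZ)))
  step 5: add(add(Z, mul(add(SZ, SZ), mul(SZ, Z))), mul(SSZ, add(Z, SSSZ)))
  step 6: add(mul(add(SZ, SZ), mul(SZ, Z)), mul(SSZ, add(Z, SSSZ)))
  step 7: add(mul(S(add(Z, SZ)), mul(SZ, Z)), mul(SSZ, add(Z, SSSZ)))
  step 8: add(add(mul(SZ, Z), mul(add(Z, SZ), mul(SZ, Z))), mul(SSZ, add(Z, SSSZ)))
  step 9: add(add(add(Z, mul(Z, Z)), mul(add(Z, SZ), mul(SZ, Z))), mul(SSZ, add(Z, SSSZ)))
  step 10: add(add(mul(Z, Z), mul(add(Z, SZ), mul(SZ, Z))), mul(SSZ, add(Z, SSSZ)))
  step 11: add(add(Z, mul(add(Z, SZ), mul(SZ, Z))), mul(SSZ, add(Z, SSSZ)))
  step 12: add(mul(add(Z, SZ), mul(SZ, Z)), mul(SSZ, add(Z, SSSZ)))
  step 13: add(mul(SZ, mul(SZ, Z)), mul(SSZ, add(Z, SSSZ)))
  step 14: add(add(mul(SZ, Z), mul(Z, mul(SZ, Z))), mul(SSZ, add(Z, SSSZ)))
  step 15: add(add(add(Z, mul(Z, Z)), mul(Z, mul(SZ, Z))), mul(SSZ, add(Z, SSSZ)))
  step 16: add(add(mul(Z, Z), mul(Z, mul(SZ, Z))), mul(SSZ, add(Z, SSSZ)))
  step 17: add(add(Z, mul(Z, mul(SZ, Z))), mul(SSZ, add(Z, SSSZ)))
  step 18: add(mul(Z, mul(SZ, Z)), mul(SSZ, add(Z, SSSZ)))
  step 19: add(Z, mul(SSZ, add(Z, SSSZ)))
  step 20: mul(SSZ, add(Z, SSSZ))
  step 21: add(add(Z, SSSZ), mul(SZ, add(Z, SSSZ)))
  step 22: add(SSSZ, mul(SZ, add(Z, SSSZ)))
  step 23: S(add(SSZ, mul(SZ, add(Z, SSSZ))))
  step 24: S(S(add(SZ, mul(SZ, add(Z, SSSZ)))))
  step 25: S(S(S(add(Z, mul(SZ, add(Z, SSSZ))))))
  step 26: S(S(S(mul(SZ, add(Z, SSSZ)))))
  step 27: S(S(S(add(add(Z, SSSZ), mul(Z, add(Z, SSSZ))))))
  step 28: S(S(S(add(SSSZ, mul(Z, add(Z, SSSZ))))))
  step 29: S(S(S(S(add(SSZ, mul(Z, add(Z, SSSZ)))))))
  step 30: S(S(S(S(S(add(SZ, mul(Z, add(Z, SSSZ))))))))
  step 31: S(S(S(S(S(S(add(Z, mul(Z, add(Z, SSSZ)))))))))
  step 32: S(S(S(S(S(S(mul(Z, add(Z, SSSZ))))))))
  step 33: S^6(Z)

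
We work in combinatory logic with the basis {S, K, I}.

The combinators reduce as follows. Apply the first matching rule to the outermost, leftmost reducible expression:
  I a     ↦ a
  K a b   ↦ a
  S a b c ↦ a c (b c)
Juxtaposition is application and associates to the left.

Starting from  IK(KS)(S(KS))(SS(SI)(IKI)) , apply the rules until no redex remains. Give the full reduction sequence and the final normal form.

  start: IK(KS)(S(KS))(SS(SI)(IKI))
  step 1: K(KS)(S(KS))(SS(SI)(IKI))
  step 2: KS(SS(SI)(IKI))
  step 3: S

Answer: normal form = S  (in 3 steps)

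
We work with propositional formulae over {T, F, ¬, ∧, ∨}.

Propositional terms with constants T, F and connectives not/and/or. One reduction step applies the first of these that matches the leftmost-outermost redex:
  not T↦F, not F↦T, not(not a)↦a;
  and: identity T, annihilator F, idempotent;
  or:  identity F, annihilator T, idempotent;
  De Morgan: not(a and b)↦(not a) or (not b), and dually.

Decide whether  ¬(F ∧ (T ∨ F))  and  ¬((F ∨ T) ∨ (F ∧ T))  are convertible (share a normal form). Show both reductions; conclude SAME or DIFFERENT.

Term A:
  start: ¬(F ∧ (T ∨ F))
  →1  ¬F ∨ ¬(T ∨ F)
  →2  T ∨ ¬(T ∨ F)
  →3  T

Term B:
  start: ¬((F ∨ T) ∨ (F ∧ T))
  →1  ¬(F ∨ T) ∧ ¬(F ∧ T)
  →2  (¬F ∧ ¬T) ∧ ¬(F ∧ T)
  →3  (T ∧ ¬T) ∧ ¬(F ∧ T)
  →4  ¬T ∧ ¬(F ∧ T)
  →5  F ∧ ¬(F ∧ T)
  →6  F

Answer: DIFFERENT — A ⇓ T, B ⇓ F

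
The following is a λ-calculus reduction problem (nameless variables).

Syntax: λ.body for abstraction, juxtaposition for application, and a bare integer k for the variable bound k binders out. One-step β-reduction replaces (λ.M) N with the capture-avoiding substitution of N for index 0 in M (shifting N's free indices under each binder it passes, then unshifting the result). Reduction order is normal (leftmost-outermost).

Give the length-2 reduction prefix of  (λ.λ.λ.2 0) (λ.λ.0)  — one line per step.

  start: (λ.λ.λ.2 0) (λ.λ.0)
  step 1: λ.λ.(λ.λ.0) 0
  step 2: λ.λ.λ.0

Answer: after 2 steps: λ.λ.λ.0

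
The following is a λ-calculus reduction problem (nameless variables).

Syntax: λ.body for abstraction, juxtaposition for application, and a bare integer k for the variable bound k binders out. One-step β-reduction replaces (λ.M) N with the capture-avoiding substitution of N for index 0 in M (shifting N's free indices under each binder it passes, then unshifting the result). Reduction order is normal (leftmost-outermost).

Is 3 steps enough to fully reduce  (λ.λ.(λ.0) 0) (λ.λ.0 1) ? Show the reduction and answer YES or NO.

  start: (λ.λ.(λ.0) 0) (λ.λ.0 1)
  →1  λ.(λ.0) 0
  →2  λ.0

Answer: YES — reaches normal form λ.0 in 2 ≤ 3 steps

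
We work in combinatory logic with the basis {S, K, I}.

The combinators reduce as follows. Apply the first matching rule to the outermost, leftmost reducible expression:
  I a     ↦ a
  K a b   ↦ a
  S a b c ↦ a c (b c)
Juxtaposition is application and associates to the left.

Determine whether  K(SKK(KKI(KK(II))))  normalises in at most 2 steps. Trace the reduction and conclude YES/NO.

  start: K(SKK(KKI(KK(II))))
  [1] K(K(KKI(KK(II)))(K(KKI(KK(II)))))
  [2] K(KKI(KK(II)))

Answer: NO — after 2 steps the term is K(KKI(KK(II))), not yet normal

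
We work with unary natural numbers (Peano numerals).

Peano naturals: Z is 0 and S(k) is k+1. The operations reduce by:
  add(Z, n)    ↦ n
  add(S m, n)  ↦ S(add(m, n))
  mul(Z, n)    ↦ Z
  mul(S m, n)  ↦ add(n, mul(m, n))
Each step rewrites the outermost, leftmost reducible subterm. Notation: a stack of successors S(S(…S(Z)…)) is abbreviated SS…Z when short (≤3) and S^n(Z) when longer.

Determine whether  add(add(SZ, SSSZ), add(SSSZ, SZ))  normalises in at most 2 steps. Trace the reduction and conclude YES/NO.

Answer: NO — after 2 steps the term is S(add(add(Z, SSSZ), add(SSSZ, SZ))), not yet normal

Reduction:
  start: add(add(SZ, SSSZ), add(SSSZ, SZ))
  step 1: add(S(add(Z, SSSZ)), add(SSSZ, SZ))
  step 2: S(add(add(Z, SSSZ), add(SSSZ, SZ)))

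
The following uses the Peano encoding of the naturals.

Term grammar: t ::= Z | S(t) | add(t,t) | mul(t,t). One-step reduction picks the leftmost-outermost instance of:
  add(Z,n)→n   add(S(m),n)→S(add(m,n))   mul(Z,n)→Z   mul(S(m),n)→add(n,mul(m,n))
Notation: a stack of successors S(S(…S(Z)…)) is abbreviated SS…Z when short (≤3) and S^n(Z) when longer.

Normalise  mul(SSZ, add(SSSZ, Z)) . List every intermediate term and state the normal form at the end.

Answer: normal form = S^6(Z)  (in 19 steps)

Derivation:
  start: mul(SSZ, add(SSSZ, Z))
  step 1: add(add(SSSZ, Z), mul(SZ, add(SSSZ, Z)))
  step 2: add(S(add(SSZ, Z)), mul(SZ, add(SSSZ, Z)))
  step 3: S(add(add(SSZ, Z), mul(SZ, add(SSSZ, Z))))
  step 4: S(add(S(add(SZ, Z)), mul(SZ, add(SSSZ, Z))))
  step 5: S(S(add(add(SZ, Z), mul(SZ, add(SSSZ, Z)))))
  step 6: S(S(add(S(add(Z, Z)), mul(SZ, add(SSSZ, Z)))))
  step 7: S(S(S(add(add(Z, Z), mul(SZ, add(SSSZ, Z))))))
  step 8: S(S(S(add(Z, mul(SZ, add(SSSZ, Z))))))
  step 9: S(S(S(mul(SZ, add(SSSZ, Z)))))
  step 10: S(S(S(add(add(SSSZ, Z), mul(Z, add(SSSZ, Z))))))
  step 11: S(S(S(add(S(add(SSZ, Z)), mul(Z, add(SSSZ, Z))))))
  step 12: S(S(S(S(add(add(SSZ, Z), mul(Z, add(SSSZ, Z)))))))
  step 13: S(S(S(S(add(S(add(SZ, Z)), mul(Z, add(SSSZ, Z)))))))
  step 14: S(S(S(S(S(add(add(SZ, Z), mul(Z, add(SSSZ, Z))))))))
  step 15: S(S(S(S(S(add(S(add(Z, Z)), mul(Z, add(SSSZ, Z))))))))
  step 16: S(S(S(S(S(S(add(add(Z, Z), mul(Z, add(SSSZ, Z)))))))))
  step 17: S(S(S(S(S(S(add(Z, mul(Z, add(SSSZ, Z)))))))))
  step 18: S(S(S(S(S(S(mul(Z, add(SSSZ, Z))))))))
  step 19: S^6(Z)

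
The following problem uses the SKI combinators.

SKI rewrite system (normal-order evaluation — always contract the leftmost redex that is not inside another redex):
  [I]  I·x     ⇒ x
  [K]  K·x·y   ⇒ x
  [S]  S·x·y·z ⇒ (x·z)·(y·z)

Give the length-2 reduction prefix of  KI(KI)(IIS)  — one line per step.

Answer: after 2 steps: IIS

Derivation:
  start: KI(KI)(IIS)
  →1  I(IIS)
  →2  IIS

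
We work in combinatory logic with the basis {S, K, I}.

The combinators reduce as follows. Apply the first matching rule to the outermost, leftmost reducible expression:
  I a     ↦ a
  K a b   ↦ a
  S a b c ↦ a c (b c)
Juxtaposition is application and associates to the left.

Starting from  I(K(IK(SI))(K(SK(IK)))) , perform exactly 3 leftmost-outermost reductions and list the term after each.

Answer: after 3 steps: K(SI)

Derivation:
  start: I(K(IK(SI))(K(SK(IK))))
  →1  K(IK(SI))(K(SK(IK)))
  →2  IK(SI)
  →3  K(SI)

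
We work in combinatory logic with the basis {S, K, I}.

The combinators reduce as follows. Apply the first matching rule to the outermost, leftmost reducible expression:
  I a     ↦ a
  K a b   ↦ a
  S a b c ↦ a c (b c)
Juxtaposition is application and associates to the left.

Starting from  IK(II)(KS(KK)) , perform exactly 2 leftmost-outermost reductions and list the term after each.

  start: IK(II)(KS(KK))
  [1] K(II)(KS(KK))
  [2] II

Answer: after 2 steps: II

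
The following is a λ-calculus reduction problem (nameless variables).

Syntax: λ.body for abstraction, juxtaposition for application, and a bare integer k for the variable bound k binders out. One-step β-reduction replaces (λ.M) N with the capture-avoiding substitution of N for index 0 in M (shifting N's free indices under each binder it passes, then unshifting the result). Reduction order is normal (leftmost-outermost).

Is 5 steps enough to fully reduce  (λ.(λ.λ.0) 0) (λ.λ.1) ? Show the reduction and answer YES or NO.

Answer: YES — reaches normal form λ.0 in 2 ≤ 5 steps

Derivation:
  start: (λ.(λ.λ.0) 0) (λ.λ.1)
  step 1: (λ.λ.0) (λ.λ.1)
  step 2: λ.0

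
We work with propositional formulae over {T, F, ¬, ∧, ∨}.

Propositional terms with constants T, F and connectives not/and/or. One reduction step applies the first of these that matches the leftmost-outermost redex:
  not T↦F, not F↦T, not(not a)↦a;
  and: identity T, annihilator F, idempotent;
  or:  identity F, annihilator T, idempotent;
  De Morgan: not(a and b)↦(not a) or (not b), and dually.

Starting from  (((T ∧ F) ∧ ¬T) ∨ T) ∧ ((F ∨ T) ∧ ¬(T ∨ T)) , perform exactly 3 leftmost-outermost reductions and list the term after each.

  start: (((T ∧ F) ∧ ¬T) ∨ T) ∧ ((F ∨ T) ∧ ¬(T ∨ T))
  [1] T ∧ ((F ∨ T) ∧ ¬(T ∨ T))
  [2] (F ∨ T) ∧ ¬(T ∨ T)
  [3] T ∧ ¬(T ∨ T)

Answer: after 3 steps: T ∧ ¬(T ∨ T)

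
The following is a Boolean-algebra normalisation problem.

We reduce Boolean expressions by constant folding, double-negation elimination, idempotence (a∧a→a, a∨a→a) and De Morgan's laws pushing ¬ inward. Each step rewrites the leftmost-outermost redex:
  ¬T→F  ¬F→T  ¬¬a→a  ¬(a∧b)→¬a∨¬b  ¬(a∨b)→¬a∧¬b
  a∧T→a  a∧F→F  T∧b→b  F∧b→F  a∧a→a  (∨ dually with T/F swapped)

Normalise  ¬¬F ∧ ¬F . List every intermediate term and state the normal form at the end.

  start: ¬¬F ∧ ¬F
  step 1: F ∧ ¬F
  step 2: F

Answer: normal form = F  (in 2 steps)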